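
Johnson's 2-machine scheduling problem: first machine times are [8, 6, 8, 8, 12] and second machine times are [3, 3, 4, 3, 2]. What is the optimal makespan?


Apply Johnson's rule:
  Group 1 (a <= b): []
  Group 2 (a > b): [(3, 8, 4), (1, 8, 3), (2, 6, 3), (4, 8, 3), (5, 12, 2)]
Optimal job order: [3, 1, 2, 4, 5]
Schedule:
  Job 3: M1 done at 8, M2 done at 12
  Job 1: M1 done at 16, M2 done at 19
  Job 2: M1 done at 22, M2 done at 25
  Job 4: M1 done at 30, M2 done at 33
  Job 5: M1 done at 42, M2 done at 44
Makespan = 44

44


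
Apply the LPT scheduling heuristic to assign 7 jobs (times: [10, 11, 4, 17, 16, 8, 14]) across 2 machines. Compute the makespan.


Sort jobs in decreasing order (LPT): [17, 16, 14, 11, 10, 8, 4]
Assign each job to the least loaded machine:
  Machine 1: jobs [17, 11, 10, 4], load = 42
  Machine 2: jobs [16, 14, 8], load = 38
Makespan = max load = 42

42


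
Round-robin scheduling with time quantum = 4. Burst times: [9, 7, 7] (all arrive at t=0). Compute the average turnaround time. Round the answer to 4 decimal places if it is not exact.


Time quantum = 4
Execution trace:
  J1 runs 4 units, time = 4
  J2 runs 4 units, time = 8
  J3 runs 4 units, time = 12
  J1 runs 4 units, time = 16
  J2 runs 3 units, time = 19
  J3 runs 3 units, time = 22
  J1 runs 1 units, time = 23
Finish times: [23, 19, 22]
Average turnaround = 64/3 = 21.3333

21.3333


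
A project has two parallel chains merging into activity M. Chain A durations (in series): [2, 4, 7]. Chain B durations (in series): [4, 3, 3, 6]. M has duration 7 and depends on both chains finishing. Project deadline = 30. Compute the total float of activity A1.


Forward pass: ES(A1) = sum of predecessors on chain A = 0
EF = ES + duration = 0 + 2 = 2
Backward pass: LF(M) = deadline = 30; LS(M) = 30 - 7 = 23
LF(A1) = LS(M) - sum(successors on chain A) = 23 - 11 = 12
LS = LF - duration = 12 - 2 = 10
Total float = LS - ES = 10 - 0 = 10

10


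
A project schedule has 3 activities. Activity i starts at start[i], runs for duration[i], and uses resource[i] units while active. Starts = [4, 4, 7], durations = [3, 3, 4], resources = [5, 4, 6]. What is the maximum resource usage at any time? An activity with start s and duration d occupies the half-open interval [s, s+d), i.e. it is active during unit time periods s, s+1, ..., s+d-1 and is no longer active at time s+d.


Each activity i is active on [start_i, start_i + duration_i).
Compute total resource usage per time slot:
  t=0: active resources = [], total = 0
  t=1: active resources = [], total = 0
  t=2: active resources = [], total = 0
  t=3: active resources = [], total = 0
  t=4: active resources = [5, 4], total = 9
  t=5: active resources = [5, 4], total = 9
  t=6: active resources = [5, 4], total = 9
  t=7: active resources = [6], total = 6
  t=8: active resources = [6], total = 6
  t=9: active resources = [6], total = 6
  t=10: active resources = [6], total = 6
Peak resource demand = 9

9


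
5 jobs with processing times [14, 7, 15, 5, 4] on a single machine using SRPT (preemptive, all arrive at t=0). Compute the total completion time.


Since all jobs arrive at t=0, SRPT equals SPT ordering.
SPT order: [4, 5, 7, 14, 15]
Completion times:
  Job 1: p=4, C=4
  Job 2: p=5, C=9
  Job 3: p=7, C=16
  Job 4: p=14, C=30
  Job 5: p=15, C=45
Total completion time = 4 + 9 + 16 + 30 + 45 = 104

104


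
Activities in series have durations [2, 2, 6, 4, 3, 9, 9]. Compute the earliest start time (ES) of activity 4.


Activity 4 starts after activities 1 through 3 complete.
Predecessor durations: [2, 2, 6]
ES = 2 + 2 + 6 = 10

10


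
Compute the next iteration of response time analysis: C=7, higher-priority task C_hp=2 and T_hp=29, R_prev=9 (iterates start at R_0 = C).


R_next = C + ceil(R_prev / T_hp) * C_hp
ceil(9 / 29) = ceil(0.3103) = 1
Interference = 1 * 2 = 2
R_next = 7 + 2 = 9
R_next = R_prev, so the iteration has converged (response time = 9).

9


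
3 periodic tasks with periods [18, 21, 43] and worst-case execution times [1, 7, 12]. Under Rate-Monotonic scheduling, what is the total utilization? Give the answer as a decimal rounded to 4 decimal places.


Compute individual utilizations (exact fractions):
  Task 1: C/T = 1/18 (approx. 0.0556)
  Task 2: C/T = 7/21 = 1/3 (approx. 0.3333)
  Task 3: C/T = 12/43 (approx. 0.2791)
Total utilization U = 1/18 + 1/3 + 12/43 = 517/774
Rounded to 4 decimal places: U = 0.6680
RM (Liu & Layland) bound for 3 tasks = 0.779763; compare with U = 517/774 (approx. 0.667959)
U <= bound, so schedulable by RM sufficient condition.

0.6680


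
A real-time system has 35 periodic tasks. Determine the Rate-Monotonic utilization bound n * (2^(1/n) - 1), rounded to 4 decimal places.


Compute 2^(1/35) = 1.0200016094
Subtract 1: 1.0200016094 - 1 = 0.0200016094
Multiply by n: 35 * 0.0200016094 = 0.7000563290
Round to 4 dp: 0.7001

0.7001


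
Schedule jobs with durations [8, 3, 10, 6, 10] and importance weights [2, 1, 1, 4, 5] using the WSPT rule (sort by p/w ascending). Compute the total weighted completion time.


Compute p/w ratios and sort ascending (WSPT): [(6, 4), (10, 5), (3, 1), (8, 2), (10, 1)]
Compute weighted completion times:
  Job (p=6,w=4): C=6, w*C=4*6=24
  Job (p=10,w=5): C=16, w*C=5*16=80
  Job (p=3,w=1): C=19, w*C=1*19=19
  Job (p=8,w=2): C=27, w*C=2*27=54
  Job (p=10,w=1): C=37, w*C=1*37=37
Total weighted completion time = 214

214


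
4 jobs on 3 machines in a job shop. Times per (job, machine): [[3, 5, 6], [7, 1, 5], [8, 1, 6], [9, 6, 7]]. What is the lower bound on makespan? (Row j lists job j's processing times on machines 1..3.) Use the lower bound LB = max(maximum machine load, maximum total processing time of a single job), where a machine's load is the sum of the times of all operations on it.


Machine loads:
  Machine 1: 3 + 7 + 8 + 9 = 27
  Machine 2: 5 + 1 + 1 + 6 = 13
  Machine 3: 6 + 5 + 6 + 7 = 24
Max machine load = 27
Job totals:
  Job 1: 14
  Job 2: 13
  Job 3: 15
  Job 4: 22
Max job total = 22
Lower bound = max(27, 22) = 27

27


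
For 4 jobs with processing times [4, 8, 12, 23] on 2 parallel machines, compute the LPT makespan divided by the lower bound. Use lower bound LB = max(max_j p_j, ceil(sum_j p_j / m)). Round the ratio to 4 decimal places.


LPT order: [23, 12, 8, 4]
Machine loads after assignment: [23, 24]
LPT makespan = 24
Lower bound = max(max_job, ceil(total/2)) = max(23, 24) = 24
Ratio = 24 / 24 = 1.0

1.0


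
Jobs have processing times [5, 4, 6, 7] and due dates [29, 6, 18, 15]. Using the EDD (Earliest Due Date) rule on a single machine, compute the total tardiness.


Sort by due date (EDD order): [(4, 6), (7, 15), (6, 18), (5, 29)]
Compute completion times and tardiness:
  Job 1: p=4, d=6, C=4, tardiness=max(0,4-6)=0
  Job 2: p=7, d=15, C=11, tardiness=max(0,11-15)=0
  Job 3: p=6, d=18, C=17, tardiness=max(0,17-18)=0
  Job 4: p=5, d=29, C=22, tardiness=max(0,22-29)=0
Total tardiness = 0

0


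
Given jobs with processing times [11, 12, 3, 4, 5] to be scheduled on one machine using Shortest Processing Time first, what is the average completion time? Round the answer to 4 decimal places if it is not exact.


Sort jobs by processing time (SPT order): [3, 4, 5, 11, 12]
Compute completion times sequentially:
  Job 1: processing = 3, completes at 3
  Job 2: processing = 4, completes at 7
  Job 3: processing = 5, completes at 12
  Job 4: processing = 11, completes at 23
  Job 5: processing = 12, completes at 35
Sum of completion times = 80
Average completion time = 80/5 = 16.0

16.0


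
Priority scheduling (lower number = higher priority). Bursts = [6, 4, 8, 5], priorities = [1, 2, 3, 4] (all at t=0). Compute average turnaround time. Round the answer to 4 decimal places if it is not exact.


Sort by priority (ascending = highest first):
Order: [(1, 6), (2, 4), (3, 8), (4, 5)]
Completion times:
  Priority 1, burst=6, C=6
  Priority 2, burst=4, C=10
  Priority 3, burst=8, C=18
  Priority 4, burst=5, C=23
Average turnaround = 57/4 = 14.25

14.25


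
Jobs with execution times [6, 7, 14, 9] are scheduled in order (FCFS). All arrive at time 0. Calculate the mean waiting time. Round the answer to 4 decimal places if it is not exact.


FCFS order (as given): [6, 7, 14, 9]
Waiting times:
  Job 1: wait = 0
  Job 2: wait = 6
  Job 3: wait = 13
  Job 4: wait = 27
Sum of waiting times = 46
Average waiting time = 46/4 = 11.5

11.5


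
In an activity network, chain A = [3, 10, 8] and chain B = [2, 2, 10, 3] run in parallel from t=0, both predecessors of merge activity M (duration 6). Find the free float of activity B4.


ES(B4) = sum of predecessors on chain B = 14
EF(B4) = ES + duration = 14 + 3 = 17
Successor of B4 is M. ES(M) = max(sum(A), sum(B)) = max(21, 17) = 21
Free float = ES(successor) - EF(current) = 21 - 17 = 4

4


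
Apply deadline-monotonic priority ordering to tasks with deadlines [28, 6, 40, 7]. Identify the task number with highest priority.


Sort tasks by relative deadline (ascending):
  Task 2: deadline = 6
  Task 4: deadline = 7
  Task 1: deadline = 28
  Task 3: deadline = 40
Priority order (highest first): [2, 4, 1, 3]
Highest priority task = 2

2


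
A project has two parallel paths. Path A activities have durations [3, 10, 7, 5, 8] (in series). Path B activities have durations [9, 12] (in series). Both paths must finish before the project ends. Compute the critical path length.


Path A total = 3 + 10 + 7 + 5 + 8 = 33
Path B total = 9 + 12 = 21
Critical path = longest path = max(33, 21) = 33

33


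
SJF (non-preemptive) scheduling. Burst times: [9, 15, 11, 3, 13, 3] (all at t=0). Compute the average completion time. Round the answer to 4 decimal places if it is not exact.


SJF order (ascending): [3, 3, 9, 11, 13, 15]
Completion times:
  Job 1: burst=3, C=3
  Job 2: burst=3, C=6
  Job 3: burst=9, C=15
  Job 4: burst=11, C=26
  Job 5: burst=13, C=39
  Job 6: burst=15, C=54
Average completion = 143/6 = 23.8333

23.8333


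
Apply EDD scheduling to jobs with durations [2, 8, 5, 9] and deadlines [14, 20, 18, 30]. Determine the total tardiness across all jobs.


Sort by due date (EDD order): [(2, 14), (5, 18), (8, 20), (9, 30)]
Compute completion times and tardiness:
  Job 1: p=2, d=14, C=2, tardiness=max(0,2-14)=0
  Job 2: p=5, d=18, C=7, tardiness=max(0,7-18)=0
  Job 3: p=8, d=20, C=15, tardiness=max(0,15-20)=0
  Job 4: p=9, d=30, C=24, tardiness=max(0,24-30)=0
Total tardiness = 0

0


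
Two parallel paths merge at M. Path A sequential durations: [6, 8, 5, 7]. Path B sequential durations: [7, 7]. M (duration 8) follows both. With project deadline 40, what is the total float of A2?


Forward pass: ES(A2) = sum of predecessors on chain A = 6
EF = ES + duration = 6 + 8 = 14
Backward pass: LF(M) = deadline = 40; LS(M) = 40 - 8 = 32
LF(A2) = LS(M) - sum(successors on chain A) = 32 - 12 = 20
LS = LF - duration = 20 - 8 = 12
Total float = LS - ES = 12 - 6 = 6

6


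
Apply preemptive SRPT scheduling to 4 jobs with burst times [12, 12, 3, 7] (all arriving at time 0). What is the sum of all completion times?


Since all jobs arrive at t=0, SRPT equals SPT ordering.
SPT order: [3, 7, 12, 12]
Completion times:
  Job 1: p=3, C=3
  Job 2: p=7, C=10
  Job 3: p=12, C=22
  Job 4: p=12, C=34
Total completion time = 3 + 10 + 22 + 34 = 69

69


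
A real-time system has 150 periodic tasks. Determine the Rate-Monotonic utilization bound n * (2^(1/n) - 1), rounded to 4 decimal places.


Compute 2^(1/150) = 1.0046316744
Subtract 1: 1.0046316744 - 1 = 0.0046316744
Multiply by n: 150 * 0.0046316744 = 0.6947511600
Round to 4 dp: 0.6948

0.6948


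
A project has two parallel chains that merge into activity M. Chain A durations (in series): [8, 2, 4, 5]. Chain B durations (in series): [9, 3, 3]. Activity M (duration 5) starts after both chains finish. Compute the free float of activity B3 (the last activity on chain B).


ES(B3) = sum of predecessors on chain B = 12
EF(B3) = ES + duration = 12 + 3 = 15
Successor of B3 is M. ES(M) = max(sum(A), sum(B)) = max(19, 15) = 19
Free float = ES(successor) - EF(current) = 19 - 15 = 4

4


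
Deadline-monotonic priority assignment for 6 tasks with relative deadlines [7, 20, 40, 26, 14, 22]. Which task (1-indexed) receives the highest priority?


Sort tasks by relative deadline (ascending):
  Task 1: deadline = 7
  Task 5: deadline = 14
  Task 2: deadline = 20
  Task 6: deadline = 22
  Task 4: deadline = 26
  Task 3: deadline = 40
Priority order (highest first): [1, 5, 2, 6, 4, 3]
Highest priority task = 1

1


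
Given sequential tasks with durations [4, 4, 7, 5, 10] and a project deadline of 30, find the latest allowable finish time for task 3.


LF(activity 3) = deadline - sum of successor durations
Successors: activities 4 through 5 with durations [5, 10]
Sum of successor durations = 15
LF = 30 - 15 = 15

15


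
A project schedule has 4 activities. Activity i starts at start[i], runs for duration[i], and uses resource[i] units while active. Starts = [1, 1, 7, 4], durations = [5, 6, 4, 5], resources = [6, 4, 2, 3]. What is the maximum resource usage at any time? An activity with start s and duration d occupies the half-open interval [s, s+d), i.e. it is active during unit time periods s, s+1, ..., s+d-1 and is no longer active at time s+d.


Each activity i is active on [start_i, start_i + duration_i).
Compute total resource usage per time slot:
  t=0: active resources = [], total = 0
  t=1: active resources = [6, 4], total = 10
  t=2: active resources = [6, 4], total = 10
  t=3: active resources = [6, 4], total = 10
  t=4: active resources = [6, 4, 3], total = 13
  t=5: active resources = [6, 4, 3], total = 13
  t=6: active resources = [4, 3], total = 7
  t=7: active resources = [2, 3], total = 5
  t=8: active resources = [2, 3], total = 5
  t=9: active resources = [2], total = 2
  t=10: active resources = [2], total = 2
Peak resource demand = 13

13


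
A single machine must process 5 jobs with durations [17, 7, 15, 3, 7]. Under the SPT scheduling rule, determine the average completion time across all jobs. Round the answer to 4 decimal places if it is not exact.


Sort jobs by processing time (SPT order): [3, 7, 7, 15, 17]
Compute completion times sequentially:
  Job 1: processing = 3, completes at 3
  Job 2: processing = 7, completes at 10
  Job 3: processing = 7, completes at 17
  Job 4: processing = 15, completes at 32
  Job 5: processing = 17, completes at 49
Sum of completion times = 111
Average completion time = 111/5 = 22.2

22.2


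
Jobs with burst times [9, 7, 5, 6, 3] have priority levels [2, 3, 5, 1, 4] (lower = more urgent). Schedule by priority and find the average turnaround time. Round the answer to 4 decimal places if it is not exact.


Sort by priority (ascending = highest first):
Order: [(1, 6), (2, 9), (3, 7), (4, 3), (5, 5)]
Completion times:
  Priority 1, burst=6, C=6
  Priority 2, burst=9, C=15
  Priority 3, burst=7, C=22
  Priority 4, burst=3, C=25
  Priority 5, burst=5, C=30
Average turnaround = 98/5 = 19.6

19.6


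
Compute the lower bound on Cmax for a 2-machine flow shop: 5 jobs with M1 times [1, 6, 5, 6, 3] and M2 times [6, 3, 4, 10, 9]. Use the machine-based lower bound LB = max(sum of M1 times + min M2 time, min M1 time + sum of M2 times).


LB1 = sum(M1 times) + min(M2 times) = 21 + 3 = 24
LB2 = min(M1 times) + sum(M2 times) = 1 + 32 = 33
Lower bound = max(LB1, LB2) = max(24, 33) = 33

33


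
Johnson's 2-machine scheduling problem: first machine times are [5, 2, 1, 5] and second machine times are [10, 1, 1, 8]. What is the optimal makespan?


Apply Johnson's rule:
  Group 1 (a <= b): [(3, 1, 1), (1, 5, 10), (4, 5, 8)]
  Group 2 (a > b): [(2, 2, 1)]
Optimal job order: [3, 1, 4, 2]
Schedule:
  Job 3: M1 done at 1, M2 done at 2
  Job 1: M1 done at 6, M2 done at 16
  Job 4: M1 done at 11, M2 done at 24
  Job 2: M1 done at 13, M2 done at 25
Makespan = 25

25


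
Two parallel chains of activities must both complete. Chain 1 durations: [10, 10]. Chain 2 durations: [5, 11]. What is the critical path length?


Path A total = 10 + 10 = 20
Path B total = 5 + 11 = 16
Critical path = longest path = max(20, 16) = 20

20


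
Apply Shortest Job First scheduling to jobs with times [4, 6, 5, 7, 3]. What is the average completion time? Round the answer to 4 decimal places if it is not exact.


SJF order (ascending): [3, 4, 5, 6, 7]
Completion times:
  Job 1: burst=3, C=3
  Job 2: burst=4, C=7
  Job 3: burst=5, C=12
  Job 4: burst=6, C=18
  Job 5: burst=7, C=25
Average completion = 65/5 = 13.0

13.0


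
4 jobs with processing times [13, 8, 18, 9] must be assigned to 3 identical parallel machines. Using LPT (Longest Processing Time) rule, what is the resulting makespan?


Sort jobs in decreasing order (LPT): [18, 13, 9, 8]
Assign each job to the least loaded machine:
  Machine 1: jobs [18], load = 18
  Machine 2: jobs [13], load = 13
  Machine 3: jobs [9, 8], load = 17
Makespan = max load = 18

18


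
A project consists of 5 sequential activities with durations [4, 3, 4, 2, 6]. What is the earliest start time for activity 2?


Activity 2 starts after activities 1 through 1 complete.
Predecessor durations: [4]
ES = 4 = 4

4


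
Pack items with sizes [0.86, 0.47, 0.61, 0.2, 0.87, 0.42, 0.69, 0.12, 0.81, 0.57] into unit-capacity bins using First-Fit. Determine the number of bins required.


Place items sequentially using First-Fit:
  Item 0.86 -> new Bin 1
  Item 0.47 -> new Bin 2
  Item 0.61 -> new Bin 3
  Item 0.2 -> Bin 2 (now 0.67)
  Item 0.87 -> new Bin 4
  Item 0.42 -> new Bin 5
  Item 0.69 -> new Bin 6
  Item 0.12 -> Bin 1 (now 0.98)
  Item 0.81 -> new Bin 7
  Item 0.57 -> Bin 5 (now 0.99)
Total bins used = 7

7


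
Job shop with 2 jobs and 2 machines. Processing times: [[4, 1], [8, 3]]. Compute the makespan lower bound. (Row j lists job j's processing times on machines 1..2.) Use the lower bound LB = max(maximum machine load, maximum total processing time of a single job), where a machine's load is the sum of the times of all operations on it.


Machine loads:
  Machine 1: 4 + 8 = 12
  Machine 2: 1 + 3 = 4
Max machine load = 12
Job totals:
  Job 1: 5
  Job 2: 11
Max job total = 11
Lower bound = max(12, 11) = 12

12


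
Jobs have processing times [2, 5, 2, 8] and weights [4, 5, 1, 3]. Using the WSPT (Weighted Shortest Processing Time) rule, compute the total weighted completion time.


Compute p/w ratios and sort ascending (WSPT): [(2, 4), (5, 5), (2, 1), (8, 3)]
Compute weighted completion times:
  Job (p=2,w=4): C=2, w*C=4*2=8
  Job (p=5,w=5): C=7, w*C=5*7=35
  Job (p=2,w=1): C=9, w*C=1*9=9
  Job (p=8,w=3): C=17, w*C=3*17=51
Total weighted completion time = 103

103


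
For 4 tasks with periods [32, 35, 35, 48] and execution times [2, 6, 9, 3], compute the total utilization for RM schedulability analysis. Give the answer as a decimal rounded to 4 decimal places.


Compute individual utilizations (exact fractions):
  Task 1: C/T = 2/32 = 1/16 (approx. 0.0625)
  Task 2: C/T = 6/35 (approx. 0.1714)
  Task 3: C/T = 9/35 (approx. 0.2571)
  Task 4: C/T = 3/48 = 1/16 (approx. 0.0625)
Total utilization U = 1/16 + 6/35 + 9/35 + 1/16 = 31/56
Rounded to 4 decimal places: U = 0.5536
RM (Liu & Layland) bound for 4 tasks = 0.756828; compare with U = 31/56 (approx. 0.553571)
U <= bound, so schedulable by RM sufficient condition.

0.5536


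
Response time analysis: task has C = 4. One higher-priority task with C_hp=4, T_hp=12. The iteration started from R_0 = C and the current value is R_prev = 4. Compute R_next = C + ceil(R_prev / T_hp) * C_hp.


R_next = C + ceil(R_prev / T_hp) * C_hp
ceil(4 / 12) = ceil(0.3333) = 1
Interference = 1 * 4 = 4
R_next = 4 + 4 = 8

8


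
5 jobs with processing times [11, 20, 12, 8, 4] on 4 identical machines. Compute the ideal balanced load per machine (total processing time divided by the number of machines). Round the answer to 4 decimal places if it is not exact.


Total processing time = 11 + 20 + 12 + 8 + 4 = 55
Number of machines = 4
Ideal balanced load = 55 / 4 = 13.75

13.75


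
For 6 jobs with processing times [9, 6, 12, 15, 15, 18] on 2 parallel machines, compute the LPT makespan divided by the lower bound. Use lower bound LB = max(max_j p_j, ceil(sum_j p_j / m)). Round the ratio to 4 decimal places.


LPT order: [18, 15, 15, 12, 9, 6]
Machine loads after assignment: [39, 36]
LPT makespan = 39
Lower bound = max(max_job, ceil(total/2)) = max(18, 38) = 38
Ratio = 39 / 38 = 1.0263

1.0263


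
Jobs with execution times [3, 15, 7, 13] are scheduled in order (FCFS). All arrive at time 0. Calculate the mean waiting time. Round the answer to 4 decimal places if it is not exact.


FCFS order (as given): [3, 15, 7, 13]
Waiting times:
  Job 1: wait = 0
  Job 2: wait = 3
  Job 3: wait = 18
  Job 4: wait = 25
Sum of waiting times = 46
Average waiting time = 46/4 = 11.5

11.5


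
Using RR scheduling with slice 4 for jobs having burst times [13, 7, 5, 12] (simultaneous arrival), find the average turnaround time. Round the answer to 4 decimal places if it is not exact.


Time quantum = 4
Execution trace:
  J1 runs 4 units, time = 4
  J2 runs 4 units, time = 8
  J3 runs 4 units, time = 12
  J4 runs 4 units, time = 16
  J1 runs 4 units, time = 20
  J2 runs 3 units, time = 23
  J3 runs 1 units, time = 24
  J4 runs 4 units, time = 28
  J1 runs 4 units, time = 32
  J4 runs 4 units, time = 36
  J1 runs 1 units, time = 37
Finish times: [37, 23, 24, 36]
Average turnaround = 120/4 = 30.0

30.0


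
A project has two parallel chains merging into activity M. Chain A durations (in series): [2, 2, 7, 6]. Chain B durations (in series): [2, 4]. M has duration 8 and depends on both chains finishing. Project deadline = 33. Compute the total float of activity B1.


Forward pass: ES(B1) = sum of predecessors on chain B = 0
EF = ES + duration = 0 + 2 = 2
Backward pass: LF(M) = deadline = 33; LS(M) = 33 - 8 = 25
LF(B1) = LS(M) - sum(successors on chain B) = 25 - 4 = 21
LS = LF - duration = 21 - 2 = 19
Total float = LS - ES = 19 - 0 = 19

19


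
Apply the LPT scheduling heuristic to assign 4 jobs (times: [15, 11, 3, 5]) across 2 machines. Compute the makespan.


Sort jobs in decreasing order (LPT): [15, 11, 5, 3]
Assign each job to the least loaded machine:
  Machine 1: jobs [15, 3], load = 18
  Machine 2: jobs [11, 5], load = 16
Makespan = max load = 18

18


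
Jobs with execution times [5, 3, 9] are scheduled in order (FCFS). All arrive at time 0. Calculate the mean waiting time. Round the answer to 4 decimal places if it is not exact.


FCFS order (as given): [5, 3, 9]
Waiting times:
  Job 1: wait = 0
  Job 2: wait = 5
  Job 3: wait = 8
Sum of waiting times = 13
Average waiting time = 13/3 = 4.3333

4.3333


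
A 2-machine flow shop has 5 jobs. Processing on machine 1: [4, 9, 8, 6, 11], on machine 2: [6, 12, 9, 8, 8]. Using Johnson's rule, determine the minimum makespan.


Apply Johnson's rule:
  Group 1 (a <= b): [(1, 4, 6), (4, 6, 8), (3, 8, 9), (2, 9, 12)]
  Group 2 (a > b): [(5, 11, 8)]
Optimal job order: [1, 4, 3, 2, 5]
Schedule:
  Job 1: M1 done at 4, M2 done at 10
  Job 4: M1 done at 10, M2 done at 18
  Job 3: M1 done at 18, M2 done at 27
  Job 2: M1 done at 27, M2 done at 39
  Job 5: M1 done at 38, M2 done at 47
Makespan = 47

47


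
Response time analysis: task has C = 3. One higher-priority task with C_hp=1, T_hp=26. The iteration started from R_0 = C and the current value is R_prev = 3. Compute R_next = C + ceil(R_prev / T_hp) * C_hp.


R_next = C + ceil(R_prev / T_hp) * C_hp
ceil(3 / 26) = ceil(0.1154) = 1
Interference = 1 * 1 = 1
R_next = 3 + 1 = 4

4


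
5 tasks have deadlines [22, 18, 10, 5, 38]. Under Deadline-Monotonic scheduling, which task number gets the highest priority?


Sort tasks by relative deadline (ascending):
  Task 4: deadline = 5
  Task 3: deadline = 10
  Task 2: deadline = 18
  Task 1: deadline = 22
  Task 5: deadline = 38
Priority order (highest first): [4, 3, 2, 1, 5]
Highest priority task = 4

4


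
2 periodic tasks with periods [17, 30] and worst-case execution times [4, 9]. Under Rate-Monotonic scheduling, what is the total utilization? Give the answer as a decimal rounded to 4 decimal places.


Compute individual utilizations (exact fractions):
  Task 1: C/T = 4/17 (approx. 0.2353)
  Task 2: C/T = 9/30 = 3/10 (approx. 0.3)
Total utilization U = 4/17 + 3/10 = 91/170
Rounded to 4 decimal places: U = 0.5353
RM (Liu & Layland) bound for 2 tasks = 0.828427; compare with U = 91/170 (approx. 0.535294)
U <= bound, so schedulable by RM sufficient condition.

0.5353


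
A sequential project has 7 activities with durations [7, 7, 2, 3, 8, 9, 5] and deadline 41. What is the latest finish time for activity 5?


LF(activity 5) = deadline - sum of successor durations
Successors: activities 6 through 7 with durations [9, 5]
Sum of successor durations = 14
LF = 41 - 14 = 27

27


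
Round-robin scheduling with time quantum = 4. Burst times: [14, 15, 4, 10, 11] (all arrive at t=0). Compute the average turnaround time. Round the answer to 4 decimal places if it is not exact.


Time quantum = 4
Execution trace:
  J1 runs 4 units, time = 4
  J2 runs 4 units, time = 8
  J3 runs 4 units, time = 12
  J4 runs 4 units, time = 16
  J5 runs 4 units, time = 20
  J1 runs 4 units, time = 24
  J2 runs 4 units, time = 28
  J4 runs 4 units, time = 32
  J5 runs 4 units, time = 36
  J1 runs 4 units, time = 40
  J2 runs 4 units, time = 44
  J4 runs 2 units, time = 46
  J5 runs 3 units, time = 49
  J1 runs 2 units, time = 51
  J2 runs 3 units, time = 54
Finish times: [51, 54, 12, 46, 49]
Average turnaround = 212/5 = 42.4

42.4


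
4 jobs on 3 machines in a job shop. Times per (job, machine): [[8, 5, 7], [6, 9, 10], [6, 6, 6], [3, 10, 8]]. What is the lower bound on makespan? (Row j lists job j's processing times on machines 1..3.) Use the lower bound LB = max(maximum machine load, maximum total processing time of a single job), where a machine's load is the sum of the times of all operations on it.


Machine loads:
  Machine 1: 8 + 6 + 6 + 3 = 23
  Machine 2: 5 + 9 + 6 + 10 = 30
  Machine 3: 7 + 10 + 6 + 8 = 31
Max machine load = 31
Job totals:
  Job 1: 20
  Job 2: 25
  Job 3: 18
  Job 4: 21
Max job total = 25
Lower bound = max(31, 25) = 31

31


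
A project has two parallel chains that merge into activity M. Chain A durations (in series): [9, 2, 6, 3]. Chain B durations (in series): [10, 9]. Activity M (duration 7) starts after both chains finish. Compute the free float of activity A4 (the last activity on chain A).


ES(A4) = sum of predecessors on chain A = 17
EF(A4) = ES + duration = 17 + 3 = 20
Successor of A4 is M. ES(M) = max(sum(A), sum(B)) = max(20, 19) = 20
Free float = ES(successor) - EF(current) = 20 - 20 = 0

0


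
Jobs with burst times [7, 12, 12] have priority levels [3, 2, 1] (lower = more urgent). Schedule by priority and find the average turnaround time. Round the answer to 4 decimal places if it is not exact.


Sort by priority (ascending = highest first):
Order: [(1, 12), (2, 12), (3, 7)]
Completion times:
  Priority 1, burst=12, C=12
  Priority 2, burst=12, C=24
  Priority 3, burst=7, C=31
Average turnaround = 67/3 = 22.3333

22.3333


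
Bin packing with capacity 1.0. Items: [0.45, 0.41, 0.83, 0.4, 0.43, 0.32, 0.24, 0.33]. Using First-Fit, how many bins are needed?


Place items sequentially using First-Fit:
  Item 0.45 -> new Bin 1
  Item 0.41 -> Bin 1 (now 0.86)
  Item 0.83 -> new Bin 2
  Item 0.4 -> new Bin 3
  Item 0.43 -> Bin 3 (now 0.83)
  Item 0.32 -> new Bin 4
  Item 0.24 -> Bin 4 (now 0.56)
  Item 0.33 -> Bin 4 (now 0.89)
Total bins used = 4

4


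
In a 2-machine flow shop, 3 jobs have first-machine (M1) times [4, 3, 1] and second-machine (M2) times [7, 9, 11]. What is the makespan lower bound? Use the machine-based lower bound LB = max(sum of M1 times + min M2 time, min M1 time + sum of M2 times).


LB1 = sum(M1 times) + min(M2 times) = 8 + 7 = 15
LB2 = min(M1 times) + sum(M2 times) = 1 + 27 = 28
Lower bound = max(LB1, LB2) = max(15, 28) = 28

28


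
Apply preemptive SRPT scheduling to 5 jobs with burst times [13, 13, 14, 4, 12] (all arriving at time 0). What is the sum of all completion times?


Since all jobs arrive at t=0, SRPT equals SPT ordering.
SPT order: [4, 12, 13, 13, 14]
Completion times:
  Job 1: p=4, C=4
  Job 2: p=12, C=16
  Job 3: p=13, C=29
  Job 4: p=13, C=42
  Job 5: p=14, C=56
Total completion time = 4 + 16 + 29 + 42 + 56 = 147

147


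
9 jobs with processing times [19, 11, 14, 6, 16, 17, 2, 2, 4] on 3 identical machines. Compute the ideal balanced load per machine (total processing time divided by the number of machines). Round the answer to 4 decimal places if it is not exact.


Total processing time = 19 + 11 + 14 + 6 + 16 + 17 + 2 + 2 + 4 = 91
Number of machines = 3
Ideal balanced load = 91 / 3 = 30.3333

30.3333


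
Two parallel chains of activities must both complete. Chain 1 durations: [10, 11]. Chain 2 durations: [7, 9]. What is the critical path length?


Path A total = 10 + 11 = 21
Path B total = 7 + 9 = 16
Critical path = longest path = max(21, 16) = 21

21


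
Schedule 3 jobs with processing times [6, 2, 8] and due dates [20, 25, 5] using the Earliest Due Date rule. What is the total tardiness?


Sort by due date (EDD order): [(8, 5), (6, 20), (2, 25)]
Compute completion times and tardiness:
  Job 1: p=8, d=5, C=8, tardiness=max(0,8-5)=3
  Job 2: p=6, d=20, C=14, tardiness=max(0,14-20)=0
  Job 3: p=2, d=25, C=16, tardiness=max(0,16-25)=0
Total tardiness = 3

3


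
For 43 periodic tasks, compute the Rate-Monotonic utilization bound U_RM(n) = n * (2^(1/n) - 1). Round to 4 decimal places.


Compute 2^(1/43) = 1.0162503252
Subtract 1: 1.0162503252 - 1 = 0.0162503252
Multiply by n: 43 * 0.0162503252 = 0.6987639836
Round to 4 dp: 0.6988

0.6988


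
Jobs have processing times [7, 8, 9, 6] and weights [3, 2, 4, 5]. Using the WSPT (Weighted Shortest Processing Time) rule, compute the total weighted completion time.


Compute p/w ratios and sort ascending (WSPT): [(6, 5), (9, 4), (7, 3), (8, 2)]
Compute weighted completion times:
  Job (p=6,w=5): C=6, w*C=5*6=30
  Job (p=9,w=4): C=15, w*C=4*15=60
  Job (p=7,w=3): C=22, w*C=3*22=66
  Job (p=8,w=2): C=30, w*C=2*30=60
Total weighted completion time = 216

216


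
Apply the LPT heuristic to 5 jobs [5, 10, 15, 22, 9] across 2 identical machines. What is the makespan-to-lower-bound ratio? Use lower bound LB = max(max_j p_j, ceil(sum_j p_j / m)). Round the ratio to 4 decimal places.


LPT order: [22, 15, 10, 9, 5]
Machine loads after assignment: [31, 30]
LPT makespan = 31
Lower bound = max(max_job, ceil(total/2)) = max(22, 31) = 31
Ratio = 31 / 31 = 1.0

1.0


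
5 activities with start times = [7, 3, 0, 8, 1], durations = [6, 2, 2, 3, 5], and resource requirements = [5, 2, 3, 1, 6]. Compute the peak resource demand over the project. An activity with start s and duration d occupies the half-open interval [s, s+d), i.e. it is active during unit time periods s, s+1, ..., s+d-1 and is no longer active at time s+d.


Each activity i is active on [start_i, start_i + duration_i).
Compute total resource usage per time slot:
  t=0: active resources = [3], total = 3
  t=1: active resources = [3, 6], total = 9
  t=2: active resources = [6], total = 6
  t=3: active resources = [2, 6], total = 8
  t=4: active resources = [2, 6], total = 8
  t=5: active resources = [6], total = 6
  t=6: active resources = [], total = 0
  t=7: active resources = [5], total = 5
  t=8: active resources = [5, 1], total = 6
  t=9: active resources = [5, 1], total = 6
  t=10: active resources = [5, 1], total = 6
  t=11: active resources = [5], total = 5
  t=12: active resources = [5], total = 5
Peak resource demand = 9

9


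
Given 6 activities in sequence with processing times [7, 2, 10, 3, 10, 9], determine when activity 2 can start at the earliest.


Activity 2 starts after activities 1 through 1 complete.
Predecessor durations: [7]
ES = 7 = 7

7


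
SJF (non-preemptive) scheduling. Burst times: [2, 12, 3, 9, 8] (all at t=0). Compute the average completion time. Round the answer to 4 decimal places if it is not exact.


SJF order (ascending): [2, 3, 8, 9, 12]
Completion times:
  Job 1: burst=2, C=2
  Job 2: burst=3, C=5
  Job 3: burst=8, C=13
  Job 4: burst=9, C=22
  Job 5: burst=12, C=34
Average completion = 76/5 = 15.2

15.2


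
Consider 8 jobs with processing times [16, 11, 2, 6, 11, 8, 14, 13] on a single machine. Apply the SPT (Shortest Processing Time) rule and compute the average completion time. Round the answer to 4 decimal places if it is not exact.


Sort jobs by processing time (SPT order): [2, 6, 8, 11, 11, 13, 14, 16]
Compute completion times sequentially:
  Job 1: processing = 2, completes at 2
  Job 2: processing = 6, completes at 8
  Job 3: processing = 8, completes at 16
  Job 4: processing = 11, completes at 27
  Job 5: processing = 11, completes at 38
  Job 6: processing = 13, completes at 51
  Job 7: processing = 14, completes at 65
  Job 8: processing = 16, completes at 81
Sum of completion times = 288
Average completion time = 288/8 = 36.0

36.0


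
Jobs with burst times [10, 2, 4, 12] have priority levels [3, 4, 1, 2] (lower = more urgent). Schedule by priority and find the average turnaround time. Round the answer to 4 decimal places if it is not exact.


Sort by priority (ascending = highest first):
Order: [(1, 4), (2, 12), (3, 10), (4, 2)]
Completion times:
  Priority 1, burst=4, C=4
  Priority 2, burst=12, C=16
  Priority 3, burst=10, C=26
  Priority 4, burst=2, C=28
Average turnaround = 74/4 = 18.5

18.5


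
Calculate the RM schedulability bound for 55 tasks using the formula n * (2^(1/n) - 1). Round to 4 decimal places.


Compute 2^(1/55) = 1.0126824244
Subtract 1: 1.0126824244 - 1 = 0.0126824244
Multiply by n: 55 * 0.0126824244 = 0.6975333420
Round to 4 dp: 0.6975

0.6975


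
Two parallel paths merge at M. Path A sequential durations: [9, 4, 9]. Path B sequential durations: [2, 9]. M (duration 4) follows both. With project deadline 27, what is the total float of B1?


Forward pass: ES(B1) = sum of predecessors on chain B = 0
EF = ES + duration = 0 + 2 = 2
Backward pass: LF(M) = deadline = 27; LS(M) = 27 - 4 = 23
LF(B1) = LS(M) - sum(successors on chain B) = 23 - 9 = 14
LS = LF - duration = 14 - 2 = 12
Total float = LS - ES = 12 - 0 = 12

12


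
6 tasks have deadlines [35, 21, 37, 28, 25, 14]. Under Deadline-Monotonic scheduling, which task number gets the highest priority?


Sort tasks by relative deadline (ascending):
  Task 6: deadline = 14
  Task 2: deadline = 21
  Task 5: deadline = 25
  Task 4: deadline = 28
  Task 1: deadline = 35
  Task 3: deadline = 37
Priority order (highest first): [6, 2, 5, 4, 1, 3]
Highest priority task = 6

6


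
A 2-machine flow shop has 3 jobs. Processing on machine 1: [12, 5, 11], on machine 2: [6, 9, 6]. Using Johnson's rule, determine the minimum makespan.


Apply Johnson's rule:
  Group 1 (a <= b): [(2, 5, 9)]
  Group 2 (a > b): [(1, 12, 6), (3, 11, 6)]
Optimal job order: [2, 1, 3]
Schedule:
  Job 2: M1 done at 5, M2 done at 14
  Job 1: M1 done at 17, M2 done at 23
  Job 3: M1 done at 28, M2 done at 34
Makespan = 34

34


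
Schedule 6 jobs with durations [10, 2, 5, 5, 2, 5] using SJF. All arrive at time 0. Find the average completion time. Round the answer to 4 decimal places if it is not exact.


SJF order (ascending): [2, 2, 5, 5, 5, 10]
Completion times:
  Job 1: burst=2, C=2
  Job 2: burst=2, C=4
  Job 3: burst=5, C=9
  Job 4: burst=5, C=14
  Job 5: burst=5, C=19
  Job 6: burst=10, C=29
Average completion = 77/6 = 12.8333

12.8333


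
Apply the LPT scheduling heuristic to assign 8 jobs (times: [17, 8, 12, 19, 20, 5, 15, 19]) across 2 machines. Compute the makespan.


Sort jobs in decreasing order (LPT): [20, 19, 19, 17, 15, 12, 8, 5]
Assign each job to the least loaded machine:
  Machine 1: jobs [20, 17, 15, 5], load = 57
  Machine 2: jobs [19, 19, 12, 8], load = 58
Makespan = max load = 58

58


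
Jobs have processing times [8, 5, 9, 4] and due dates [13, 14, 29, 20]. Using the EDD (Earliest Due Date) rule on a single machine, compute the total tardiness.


Sort by due date (EDD order): [(8, 13), (5, 14), (4, 20), (9, 29)]
Compute completion times and tardiness:
  Job 1: p=8, d=13, C=8, tardiness=max(0,8-13)=0
  Job 2: p=5, d=14, C=13, tardiness=max(0,13-14)=0
  Job 3: p=4, d=20, C=17, tardiness=max(0,17-20)=0
  Job 4: p=9, d=29, C=26, tardiness=max(0,26-29)=0
Total tardiness = 0

0


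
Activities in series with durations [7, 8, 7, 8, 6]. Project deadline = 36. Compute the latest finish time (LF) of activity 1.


LF(activity 1) = deadline - sum of successor durations
Successors: activities 2 through 5 with durations [8, 7, 8, 6]
Sum of successor durations = 29
LF = 36 - 29 = 7

7


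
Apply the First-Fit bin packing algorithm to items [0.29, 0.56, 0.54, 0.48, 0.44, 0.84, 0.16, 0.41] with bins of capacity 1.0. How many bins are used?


Place items sequentially using First-Fit:
  Item 0.29 -> new Bin 1
  Item 0.56 -> Bin 1 (now 0.85)
  Item 0.54 -> new Bin 2
  Item 0.48 -> new Bin 3
  Item 0.44 -> Bin 2 (now 0.98)
  Item 0.84 -> new Bin 4
  Item 0.16 -> Bin 3 (now 0.64)
  Item 0.41 -> new Bin 5
Total bins used = 5

5


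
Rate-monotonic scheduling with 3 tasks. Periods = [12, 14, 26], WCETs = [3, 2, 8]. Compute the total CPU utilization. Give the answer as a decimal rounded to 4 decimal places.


Compute individual utilizations (exact fractions):
  Task 1: C/T = 3/12 = 1/4 (approx. 0.25)
  Task 2: C/T = 2/14 = 1/7 (approx. 0.1429)
  Task 3: C/T = 8/26 = 4/13 (approx. 0.3077)
Total utilization U = 1/4 + 1/7 + 4/13 = 255/364
Rounded to 4 decimal places: U = 0.7005
RM (Liu & Layland) bound for 3 tasks = 0.779763; compare with U = 255/364 (approx. 0.700549)
U <= bound, so schedulable by RM sufficient condition.

0.7005


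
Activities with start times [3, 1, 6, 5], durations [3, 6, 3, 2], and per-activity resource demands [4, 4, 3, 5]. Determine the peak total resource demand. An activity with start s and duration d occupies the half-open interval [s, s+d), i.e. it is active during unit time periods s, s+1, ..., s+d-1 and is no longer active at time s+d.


Each activity i is active on [start_i, start_i + duration_i).
Compute total resource usage per time slot:
  t=0: active resources = [], total = 0
  t=1: active resources = [4], total = 4
  t=2: active resources = [4], total = 4
  t=3: active resources = [4, 4], total = 8
  t=4: active resources = [4, 4], total = 8
  t=5: active resources = [4, 4, 5], total = 13
  t=6: active resources = [4, 3, 5], total = 12
  t=7: active resources = [3], total = 3
  t=8: active resources = [3], total = 3
Peak resource demand = 13

13


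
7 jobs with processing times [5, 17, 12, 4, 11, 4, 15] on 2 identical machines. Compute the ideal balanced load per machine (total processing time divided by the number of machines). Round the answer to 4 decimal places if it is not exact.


Total processing time = 5 + 17 + 12 + 4 + 11 + 4 + 15 = 68
Number of machines = 2
Ideal balanced load = 68 / 2 = 34.0

34.0


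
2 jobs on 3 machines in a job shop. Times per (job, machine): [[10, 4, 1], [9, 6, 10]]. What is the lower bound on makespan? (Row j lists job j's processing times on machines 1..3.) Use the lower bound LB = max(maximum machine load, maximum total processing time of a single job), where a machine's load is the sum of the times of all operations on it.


Machine loads:
  Machine 1: 10 + 9 = 19
  Machine 2: 4 + 6 = 10
  Machine 3: 1 + 10 = 11
Max machine load = 19
Job totals:
  Job 1: 15
  Job 2: 25
Max job total = 25
Lower bound = max(19, 25) = 25

25


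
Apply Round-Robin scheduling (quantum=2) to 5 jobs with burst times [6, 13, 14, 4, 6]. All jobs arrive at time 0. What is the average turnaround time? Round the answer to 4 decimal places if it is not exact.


Time quantum = 2
Execution trace:
  J1 runs 2 units, time = 2
  J2 runs 2 units, time = 4
  J3 runs 2 units, time = 6
  J4 runs 2 units, time = 8
  J5 runs 2 units, time = 10
  J1 runs 2 units, time = 12
  J2 runs 2 units, time = 14
  J3 runs 2 units, time = 16
  J4 runs 2 units, time = 18
  J5 runs 2 units, time = 20
  J1 runs 2 units, time = 22
  J2 runs 2 units, time = 24
  J3 runs 2 units, time = 26
  J5 runs 2 units, time = 28
  J2 runs 2 units, time = 30
  J3 runs 2 units, time = 32
  J2 runs 2 units, time = 34
  J3 runs 2 units, time = 36
  J2 runs 2 units, time = 38
  J3 runs 2 units, time = 40
  J2 runs 1 units, time = 41
  J3 runs 2 units, time = 43
Finish times: [22, 41, 43, 18, 28]
Average turnaround = 152/5 = 30.4

30.4
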